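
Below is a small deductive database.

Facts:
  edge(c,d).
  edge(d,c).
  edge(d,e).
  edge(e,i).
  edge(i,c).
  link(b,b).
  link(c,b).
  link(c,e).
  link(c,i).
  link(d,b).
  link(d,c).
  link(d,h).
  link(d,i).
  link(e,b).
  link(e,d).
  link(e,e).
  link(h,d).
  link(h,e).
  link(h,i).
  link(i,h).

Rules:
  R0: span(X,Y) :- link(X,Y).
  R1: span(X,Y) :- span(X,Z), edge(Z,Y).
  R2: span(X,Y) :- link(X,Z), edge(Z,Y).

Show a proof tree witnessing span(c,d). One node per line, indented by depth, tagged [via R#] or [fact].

span(c,d)  [via R1]
  span(c,c)  [via R2]
    link(c,i)  [fact]
    edge(i,c)  [fact]
  edge(c,d)  [fact]

round 1: derive span(b,b) via R0 from link(b,b)
round 1: derive span(c,b) via R0 from link(c,b)
round 1: derive span(c,e) via R0 from link(c,e)
round 1: derive span(c,i) via R0 from link(c,i)
round 1: derive span(d,b) via R0 from link(d,b)
round 1: derive span(d,c) via R0 from link(d,c)
round 1: derive span(d,h) via R0 from link(d,h)
round 1: derive span(d,i) via R0 from link(d,i)
round 1: derive span(e,b) via R0 from link(e,b)
round 1: derive span(e,d) via R0 from link(e,d)
round 1: derive span(e,e) via R0 from link(e,e)
round 1: derive span(h,d) via R0 from link(h,d)
round 1: derive span(h,e) via R0 from link(h,e)
round 1: derive span(h,i) via R0 from link(h,i)
round 1: derive span(i,h) via R0 from link(i,h)
round 1: derive span(c,c) via R2 from link(c,i), edge(i,c)
round 1: derive span(d,d) via R2 from link(d,c), edge(c,d)
round 1: derive span(e,c) via R2 from link(e,d), edge(d,c)
round 1: derive span(e,i) via R2 from link(e,e), edge(e,i)
round 1: derive span(h,c) via R2 from link(h,d), edge(d,c)
round 2: derive span(c,d) via R1 from span(c,c), edge(c,d)
round 2: derive span(d,e) via R1 from span(d,d), edge(d,e)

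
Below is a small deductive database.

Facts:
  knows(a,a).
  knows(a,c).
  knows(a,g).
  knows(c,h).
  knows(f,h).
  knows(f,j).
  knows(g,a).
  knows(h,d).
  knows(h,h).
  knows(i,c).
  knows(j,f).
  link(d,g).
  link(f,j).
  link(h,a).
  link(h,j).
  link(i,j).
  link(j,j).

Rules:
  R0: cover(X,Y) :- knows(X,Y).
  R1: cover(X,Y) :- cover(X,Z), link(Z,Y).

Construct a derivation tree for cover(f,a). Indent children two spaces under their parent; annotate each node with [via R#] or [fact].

round 1: derive cover(a,a) via R0 from knows(a,a)
round 1: derive cover(a,c) via R0 from knows(a,c)
round 1: derive cover(a,g) via R0 from knows(a,g)
round 1: derive cover(c,h) via R0 from knows(c,h)
round 1: derive cover(f,h) via R0 from knows(f,h)
round 1: derive cover(f,j) via R0 from knows(f,j)
round 1: derive cover(g,a) via R0 from knows(g,a)
round 1: derive cover(h,d) via R0 from knows(h,d)
round 1: derive cover(h,h) via R0 from knows(h,h)
round 1: derive cover(i,c) via R0 from knows(i,c)
round 1: derive cover(j,f) via R0 from knows(j,f)
round 2: derive cover(c,a) via R1 from cover(c,h), link(h,a)
round 2: derive cover(c,j) via R1 from cover(c,h), link(h,j)
round 2: derive cover(f,a) via R1 from cover(f,h), link(h,a)
round 2: derive cover(h,a) via R1 from cover(h,h), link(h,a)
round 2: derive cover(h,g) via R1 from cover(h,d), link(d,g)
round 2: derive cover(h,j) via R1 from cover(h,h), link(h,j)
round 2: derive cover(j,j) via R1 from cover(j,f), link(f,j)

cover(f,a)  [via R1]
  cover(f,h)  [via R0]
    knows(f,h)  [fact]
  link(h,a)  [fact]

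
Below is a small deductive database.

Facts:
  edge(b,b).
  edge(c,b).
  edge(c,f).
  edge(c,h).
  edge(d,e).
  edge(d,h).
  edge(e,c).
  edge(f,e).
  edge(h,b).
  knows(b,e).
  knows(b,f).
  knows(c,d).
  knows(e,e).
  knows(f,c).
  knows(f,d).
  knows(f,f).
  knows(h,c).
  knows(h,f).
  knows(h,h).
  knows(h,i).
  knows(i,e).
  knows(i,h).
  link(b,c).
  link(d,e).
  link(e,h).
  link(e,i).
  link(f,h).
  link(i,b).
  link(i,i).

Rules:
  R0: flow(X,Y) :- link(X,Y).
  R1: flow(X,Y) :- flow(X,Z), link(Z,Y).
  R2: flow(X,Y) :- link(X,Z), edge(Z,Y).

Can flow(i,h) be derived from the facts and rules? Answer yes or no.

no

round 1: derive flow(b,c) via R0 from link(b,c)
round 1: derive flow(d,e) via R0 from link(d,e)
round 1: derive flow(e,h) via R0 from link(e,h)
round 1: derive flow(e,i) via R0 from link(e,i)
round 1: derive flow(f,h) via R0 from link(f,h)
round 1: derive flow(i,b) via R0 from link(i,b)
round 1: derive flow(i,i) via R0 from link(i,i)
round 1: derive flow(b,b) via R2 from link(b,c), edge(c,b)
round 1: derive flow(b,f) via R2 from link(b,c), edge(c,f)
round 1: derive flow(b,h) via R2 from link(b,c), edge(c,h)
round 1: derive flow(d,c) via R2 from link(d,e), edge(e,c)
round 1: derive flow(e,b) via R2 from link(e,h), edge(h,b)
round 1: derive flow(f,b) via R2 from link(f,h), edge(h,b)
round 2: derive flow(d,h) via R1 from flow(d,e), link(e,h)
round 2: derive flow(d,i) via R1 from flow(d,e), link(e,i)
round 2: derive flow(e,c) via R1 from flow(e,b), link(b,c)
round 2: derive flow(f,c) via R1 from flow(f,b), link(b,c)
round 2: derive flow(i,c) via R1 from flow(i,b), link(b,c)
round 3: derive flow(d,b) via R1 from flow(d,i), link(i,b)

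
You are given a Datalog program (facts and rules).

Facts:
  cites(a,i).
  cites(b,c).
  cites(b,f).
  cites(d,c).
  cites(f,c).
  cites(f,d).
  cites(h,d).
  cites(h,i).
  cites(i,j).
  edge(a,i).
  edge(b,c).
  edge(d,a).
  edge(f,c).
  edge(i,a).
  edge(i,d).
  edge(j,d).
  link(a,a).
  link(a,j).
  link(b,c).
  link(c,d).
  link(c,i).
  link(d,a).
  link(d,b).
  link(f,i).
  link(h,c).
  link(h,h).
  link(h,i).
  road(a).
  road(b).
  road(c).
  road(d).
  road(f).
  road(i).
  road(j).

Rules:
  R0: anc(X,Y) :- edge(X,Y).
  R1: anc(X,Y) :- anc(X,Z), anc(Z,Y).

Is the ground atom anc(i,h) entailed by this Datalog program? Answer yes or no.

no

round 1: derive anc(a,i) via R0 from edge(a,i)
round 1: derive anc(b,c) via R0 from edge(b,c)
round 1: derive anc(d,a) via R0 from edge(d,a)
round 1: derive anc(f,c) via R0 from edge(f,c)
round 1: derive anc(i,a) via R0 from edge(i,a)
round 1: derive anc(i,d) via R0 from edge(i,d)
round 1: derive anc(j,d) via R0 from edge(j,d)
round 2: derive anc(a,a) via R1 from anc(a,i), anc(i,a)
round 2: derive anc(a,d) via R1 from anc(a,i), anc(i,d)
round 2: derive anc(d,i) via R1 from anc(d,a), anc(a,i)
round 2: derive anc(i,i) via R1 from anc(i,a), anc(a,i)
round 2: derive anc(j,a) via R1 from anc(j,d), anc(d,a)
round 3: derive anc(d,d) via R1 from anc(d,a), anc(a,d)
round 3: derive anc(j,i) via R1 from anc(j,a), anc(a,i)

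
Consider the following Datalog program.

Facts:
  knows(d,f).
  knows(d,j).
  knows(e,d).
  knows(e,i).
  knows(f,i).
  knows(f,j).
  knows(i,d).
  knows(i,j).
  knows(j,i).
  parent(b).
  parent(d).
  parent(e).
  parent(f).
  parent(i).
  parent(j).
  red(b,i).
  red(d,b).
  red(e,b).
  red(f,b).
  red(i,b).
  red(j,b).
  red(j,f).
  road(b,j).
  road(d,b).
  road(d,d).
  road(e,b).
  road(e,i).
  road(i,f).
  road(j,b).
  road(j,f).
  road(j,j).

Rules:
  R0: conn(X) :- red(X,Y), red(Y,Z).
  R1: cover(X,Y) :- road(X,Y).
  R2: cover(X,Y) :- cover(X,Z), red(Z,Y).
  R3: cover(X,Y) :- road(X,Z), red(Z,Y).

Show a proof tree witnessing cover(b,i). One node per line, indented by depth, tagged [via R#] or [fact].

cover(b,i)  [via R2]
  cover(b,b)  [via R3]
    road(b,j)  [fact]
    red(j,b)  [fact]
  red(b,i)  [fact]

round 1: derive cover(b,j) via R1 from road(b,j)
round 1: derive cover(d,b) via R1 from road(d,b)
round 1: derive cover(d,d) via R1 from road(d,d)
round 1: derive cover(e,b) via R1 from road(e,b)
round 1: derive cover(e,i) via R1 from road(e,i)
round 1: derive cover(i,f) via R1 from road(i,f)
round 1: derive cover(j,b) via R1 from road(j,b)
round 1: derive cover(j,f) via R1 from road(j,f)
round 1: derive cover(j,j) via R1 from road(j,j)
round 1: derive cover(b,b) via R3 from road(b,j), red(j,b)
round 1: derive cover(b,f) via R3 from road(b,j), red(j,f)
round 1: derive cover(d,i) via R3 from road(d,b), red(b,i)
round 1: derive cover(i,b) via R3 from road(i,f), red(f,b)
round 1: derive cover(j,i) via R3 from road(j,b), red(b,i)
round 2: derive cover(b,i) via R2 from cover(b,b), red(b,i)
round 2: derive cover(i,i) via R2 from cover(i,b), red(b,i)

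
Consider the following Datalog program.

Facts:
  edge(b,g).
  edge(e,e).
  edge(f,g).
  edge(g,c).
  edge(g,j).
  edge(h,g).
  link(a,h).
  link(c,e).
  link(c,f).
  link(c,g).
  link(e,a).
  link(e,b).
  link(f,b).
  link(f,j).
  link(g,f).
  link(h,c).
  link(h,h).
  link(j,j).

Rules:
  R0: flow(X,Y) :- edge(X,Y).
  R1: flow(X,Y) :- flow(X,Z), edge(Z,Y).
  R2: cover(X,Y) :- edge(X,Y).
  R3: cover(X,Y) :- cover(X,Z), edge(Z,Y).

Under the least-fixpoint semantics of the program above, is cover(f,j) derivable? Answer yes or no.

yes

round 1: derive cover(b,g) via R2 from edge(b,g)
round 1: derive cover(e,e) via R2 from edge(e,e)
round 1: derive cover(f,g) via R2 from edge(f,g)
round 1: derive cover(g,c) via R2 from edge(g,c)
round 1: derive cover(g,j) via R2 from edge(g,j)
round 1: derive cover(h,g) via R2 from edge(h,g)
round 2: derive cover(b,c) via R3 from cover(b,g), edge(g,c)
round 2: derive cover(b,j) via R3 from cover(b,g), edge(g,j)
round 2: derive cover(f,c) via R3 from cover(f,g), edge(g,c)
round 2: derive cover(f,j) via R3 from cover(f,g), edge(g,j)
round 2: derive cover(h,c) via R3 from cover(h,g), edge(g,c)
round 2: derive cover(h,j) via R3 from cover(h,g), edge(g,j)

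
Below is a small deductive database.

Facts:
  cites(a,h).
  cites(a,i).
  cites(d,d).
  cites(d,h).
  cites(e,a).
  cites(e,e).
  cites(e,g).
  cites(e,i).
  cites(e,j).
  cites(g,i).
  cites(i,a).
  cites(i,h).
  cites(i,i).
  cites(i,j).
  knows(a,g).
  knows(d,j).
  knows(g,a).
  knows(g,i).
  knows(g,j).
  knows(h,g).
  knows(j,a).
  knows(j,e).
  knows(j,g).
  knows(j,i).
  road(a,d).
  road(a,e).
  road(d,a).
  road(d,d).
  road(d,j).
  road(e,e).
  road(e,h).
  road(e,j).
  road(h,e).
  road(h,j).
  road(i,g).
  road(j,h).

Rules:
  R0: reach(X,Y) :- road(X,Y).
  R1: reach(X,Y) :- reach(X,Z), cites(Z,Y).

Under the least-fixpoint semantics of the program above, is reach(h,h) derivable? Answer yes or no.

yes

round 1: derive reach(a,d) via R0 from road(a,d)
round 1: derive reach(a,e) via R0 from road(a,e)
round 1: derive reach(d,a) via R0 from road(d,a)
round 1: derive reach(d,d) via R0 from road(d,d)
round 1: derive reach(d,j) via R0 from road(d,j)
round 1: derive reach(e,e) via R0 from road(e,e)
round 1: derive reach(e,h) via R0 from road(e,h)
round 1: derive reach(e,j) via R0 from road(e,j)
round 1: derive reach(h,e) via R0 from road(h,e)
round 1: derive reach(h,j) via R0 from road(h,j)
round 1: derive reach(i,g) via R0 from road(i,g)
round 1: derive reach(j,h) via R0 from road(j,h)
round 2: derive reach(a,a) via R1 from reach(a,e), cites(e,a)
round 2: derive reach(a,g) via R1 from reach(a,e), cites(e,g)
round 2: derive reach(a,h) via R1 from reach(a,d), cites(d,h)
round 2: derive reach(a,i) via R1 from reach(a,e), cites(e,i)
round 2: derive reach(a,j) via R1 from reach(a,e), cites(e,j)
round 2: derive reach(d,h) via R1 from reach(d,a), cites(a,h)
round 2: derive reach(d,i) via R1 from reach(d,a), cites(a,i)
round 2: derive reach(e,a) via R1 from reach(e,e), cites(e,a)
round 2: derive reach(e,g) via R1 from reach(e,e), cites(e,g)
round 2: derive reach(e,i) via R1 from reach(e,e), cites(e,i)
round 2: derive reach(h,a) via R1 from reach(h,e), cites(e,a)
round 2: derive reach(h,g) via R1 from reach(h,e), cites(e,g)
round 2: derive reach(h,i) via R1 from reach(h,e), cites(e,i)
round 2: derive reach(i,i) via R1 from reach(i,g), cites(g,i)
round 3: derive reach(h,h) via R1 from reach(h,a), cites(a,h)
round 3: derive reach(i,a) via R1 from reach(i,i), cites(i,a)
round 3: derive reach(i,h) via R1 from reach(i,i), cites(i,h)
round 3: derive reach(i,j) via R1 from reach(i,i), cites(i,j)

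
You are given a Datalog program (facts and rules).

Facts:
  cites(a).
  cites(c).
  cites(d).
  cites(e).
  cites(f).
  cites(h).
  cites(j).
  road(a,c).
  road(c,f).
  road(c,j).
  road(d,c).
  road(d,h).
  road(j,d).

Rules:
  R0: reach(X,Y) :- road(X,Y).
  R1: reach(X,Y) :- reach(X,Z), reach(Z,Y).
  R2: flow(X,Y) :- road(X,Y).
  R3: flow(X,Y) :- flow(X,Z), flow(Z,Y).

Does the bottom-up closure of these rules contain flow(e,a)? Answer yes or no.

no

round 1: derive flow(a,c) via R2 from road(a,c)
round 1: derive flow(c,f) via R2 from road(c,f)
round 1: derive flow(c,j) via R2 from road(c,j)
round 1: derive flow(d,c) via R2 from road(d,c)
round 1: derive flow(d,h) via R2 from road(d,h)
round 1: derive flow(j,d) via R2 from road(j,d)
round 2: derive flow(a,f) via R3 from flow(a,c), flow(c,f)
round 2: derive flow(a,j) via R3 from flow(a,c), flow(c,j)
round 2: derive flow(c,d) via R3 from flow(c,j), flow(j,d)
round 2: derive flow(d,f) via R3 from flow(d,c), flow(c,f)
round 2: derive flow(d,j) via R3 from flow(d,c), flow(c,j)
round 2: derive flow(j,c) via R3 from flow(j,d), flow(d,c)
round 2: derive flow(j,h) via R3 from flow(j,d), flow(d,h)
round 3: derive flow(a,d) via R3 from flow(a,c), flow(c,d)
round 3: derive flow(a,h) via R3 from flow(a,j), flow(j,h)
round 3: derive flow(c,c) via R3 from flow(c,d), flow(d,c)
round 3: derive flow(c,h) via R3 from flow(c,d), flow(d,h)
round 3: derive flow(d,d) via R3 from flow(d,c), flow(c,d)
round 3: derive flow(j,f) via R3 from flow(j,c), flow(c,f)
round 3: derive flow(j,j) via R3 from flow(j,c), flow(c,j)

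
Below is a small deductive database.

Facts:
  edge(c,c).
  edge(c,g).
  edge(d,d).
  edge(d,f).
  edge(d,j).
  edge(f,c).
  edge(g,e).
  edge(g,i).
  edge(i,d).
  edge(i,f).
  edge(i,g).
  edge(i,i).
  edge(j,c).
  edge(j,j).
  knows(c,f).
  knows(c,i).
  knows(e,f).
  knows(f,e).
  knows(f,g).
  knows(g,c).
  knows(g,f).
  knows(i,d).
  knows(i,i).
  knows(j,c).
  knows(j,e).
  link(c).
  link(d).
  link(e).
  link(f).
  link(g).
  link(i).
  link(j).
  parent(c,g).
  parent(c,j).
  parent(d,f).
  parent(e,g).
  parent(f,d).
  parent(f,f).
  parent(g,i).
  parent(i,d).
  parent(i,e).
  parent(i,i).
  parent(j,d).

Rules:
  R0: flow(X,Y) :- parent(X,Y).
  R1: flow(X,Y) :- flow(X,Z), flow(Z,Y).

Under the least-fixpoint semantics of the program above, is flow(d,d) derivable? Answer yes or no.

yes

round 1: derive flow(c,g) via R0 from parent(c,g)
round 1: derive flow(c,j) via R0 from parent(c,j)
round 1: derive flow(d,f) via R0 from parent(d,f)
round 1: derive flow(e,g) via R0 from parent(e,g)
round 1: derive flow(f,d) via R0 from parent(f,d)
round 1: derive flow(f,f) via R0 from parent(f,f)
round 1: derive flow(g,i) via R0 from parent(g,i)
round 1: derive flow(i,d) via R0 from parent(i,d)
round 1: derive flow(i,e) via R0 from parent(i,e)
round 1: derive flow(i,i) via R0 from parent(i,i)
round 1: derive flow(j,d) via R0 from parent(j,d)
round 2: derive flow(c,d) via R1 from flow(c,j), flow(j,d)
round 2: derive flow(c,i) via R1 from flow(c,g), flow(g,i)
round 2: derive flow(d,d) via R1 from flow(d,f), flow(f,d)
round 2: derive flow(e,i) via R1 from flow(e,g), flow(g,i)
round 2: derive flow(g,d) via R1 from flow(g,i), flow(i,d)
round 2: derive flow(g,e) via R1 from flow(g,i), flow(i,e)
round 2: derive flow(i,f) via R1 from flow(i,d), flow(d,f)
round 2: derive flow(i,g) via R1 from flow(i,e), flow(e,g)
round 2: derive flow(j,f) via R1 from flow(j,d), flow(d,f)
round 3: derive flow(c,e) via R1 from flow(c,g), flow(g,e)
round 3: derive flow(c,f) via R1 from flow(c,d), flow(d,f)
round 3: derive flow(e,d) via R1 from flow(e,g), flow(g,d)
round 3: derive flow(e,e) via R1 from flow(e,g), flow(g,e)
round 3: derive flow(e,f) via R1 from flow(e,i), flow(i,f)
round 3: derive flow(g,f) via R1 from flow(g,d), flow(d,f)
round 3: derive flow(g,g) via R1 from flow(g,e), flow(e,g)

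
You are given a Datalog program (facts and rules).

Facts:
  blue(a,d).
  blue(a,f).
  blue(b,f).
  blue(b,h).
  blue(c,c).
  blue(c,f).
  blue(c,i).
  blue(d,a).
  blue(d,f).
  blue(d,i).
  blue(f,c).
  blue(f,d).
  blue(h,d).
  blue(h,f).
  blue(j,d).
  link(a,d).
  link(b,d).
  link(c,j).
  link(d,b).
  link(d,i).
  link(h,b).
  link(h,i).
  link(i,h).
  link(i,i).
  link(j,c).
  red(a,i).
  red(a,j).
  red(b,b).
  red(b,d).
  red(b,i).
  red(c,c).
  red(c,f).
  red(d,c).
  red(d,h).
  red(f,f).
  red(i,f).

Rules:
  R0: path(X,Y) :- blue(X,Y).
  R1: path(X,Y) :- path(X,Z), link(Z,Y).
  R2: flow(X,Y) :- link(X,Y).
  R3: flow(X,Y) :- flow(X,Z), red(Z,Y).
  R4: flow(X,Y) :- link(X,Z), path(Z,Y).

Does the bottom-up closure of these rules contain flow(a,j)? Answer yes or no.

round 1: derive path(a,d) via R0 from blue(a,d)
round 1: derive path(a,f) via R0 from blue(a,f)
round 1: derive path(b,f) via R0 from blue(b,f)
round 1: derive path(b,h) via R0 from blue(b,h)
round 1: derive path(c,c) via R0 from blue(c,c)
round 1: derive path(c,f) via R0 from blue(c,f)
round 1: derive path(c,i) via R0 from blue(c,i)
round 1: derive path(d,a) via R0 from blue(d,a)
round 1: derive path(d,f) via R0 from blue(d,f)
round 1: derive path(d,i) via R0 from blue(d,i)
round 1: derive path(f,c) via R0 from blue(f,c)
round 1: derive path(f,d) via R0 from blue(f,d)
round 1: derive path(h,d) via R0 from blue(h,d)
round 1: derive path(h,f) via R0 from blue(h,f)
round 1: derive path(j,d) via R0 from blue(j,d)
round 1: derive flow(a,d) via R2 from link(a,d)
round 1: derive flow(b,d) via R2 from link(b,d)
round 1: derive flow(c,j) via R2 from link(c,j)
round 1: derive flow(d,b) via R2 from link(d,b)
round 1: derive flow(d,i) via R2 from link(d,i)
round 1: derive flow(h,b) via R2 from link(h,b)
round 1: derive flow(h,i) via R2 from link(h,i)
round 1: derive flow(i,h) via R2 from link(i,h)
round 1: derive flow(i,i) via R2 from link(i,i)
round 1: derive flow(j,c) via R2 from link(j,c)
round 2: derive path(a,b) via R1 from path(a,d), link(d,b)
round 2: derive path(a,i) via R1 from path(a,d), link(d,i)
round 2: derive path(b,b) via R1 from path(b,h), link(h,b)
round 2: derive path(b,i) via R1 from path(b,h), link(h,i)
round 2: derive path(c,h) via R1 from path(c,i), link(i,h)
round 2: derive path(c,j) via R1 from path(c,c), link(c,j)
round 2: derive path(d,d) via R1 from path(d,a), link(a,d)
round 2: derive path(d,h) via R1 from path(d,i), link(i,h)
round 2: derive path(f,b) via R1 from path(f,d), link(d,b)
round 2: derive path(f,i) via R1 from path(f,d), link(d,i)
round 2: derive path(f,j) via R1 from path(f,c), link(c,j)
round 2: derive path(h,b) via R1 from path(h,d), link(d,b)
round 2: derive path(h,i) via R1 from path(h,d), link(d,i)
round 2: derive path(j,b) via R1 from path(j,d), link(d,b)
round 2: derive path(j,i) via R1 from path(j,d), link(d,i)
round 2: derive flow(a,c) via R3 from flow(a,d), red(d,c)
round 2: derive flow(a,h) via R3 from flow(a,d), red(d,h)
round 2: derive flow(b,c) via R3 from flow(b,d), red(d,c)
round 2: derive flow(b,h) via R3 from flow(b,d), red(d,h)
round 2: derive flow(d,d) via R3 from flow(d,b), red(b,d)
round 2: derive flow(d,f) via R3 from flow(d,i), red(i,f)
round 2: derive flow(h,d) via R3 from flow(h,b), red(b,d)
round 2: derive flow(h,f) via R3 from flow(h,i), red(i,f)
round 2: derive flow(i,f) via R3 from flow(i,i), red(i,f)
round 2: derive flow(j,f) via R3 from flow(j,c), red(c,f)
round 2: derive flow(a,a) via R4 from link(a,d), path(d,a)
round 2: derive flow(a,f) via R4 from link(a,d), path(d,f)
round 2: derive flow(a,i) via R4 from link(a,d), path(d,i)
round 2: derive flow(b,a) via R4 from link(b,d), path(d,a)
round 2: derive flow(b,f) via R4 from link(b,d), path(d,f)
round 2: derive flow(b,i) via R4 from link(b,d), path(d,i)
round 2: derive flow(c,d) via R4 from link(c,j), path(j,d)
round 2: derive flow(d,h) via R4 from link(d,b), path(b,h)
round 2: derive flow(h,h) via R4 from link(h,b), path(b,h)
round 2: derive flow(i,d) via R4 from link(i,h), path(h,d)
round 2: derive flow(j,i) via R4 from link(j,c), path(c,i)
round 3: derive path(a,h) via R1 from path(a,i), link(i,h)
round 3: derive path(b,d) via R1 from path(b,b), link(b,d)
round 3: derive path(c,b) via R1 from path(c,h), link(h,b)
round 3: derive path(d,b) via R1 from path(d,d), link(d,b)
round 3: derive path(f,h) via R1 from path(f,i), link(i,h)
round 3: derive path(h,h) via R1 from path(h,i), link(i,h)
round 3: derive path(j,h) via R1 from path(j,i), link(i,h)
round 3: derive flow(a,j) via R3 from flow(a,a), red(a,j)
round 3: derive flow(b,j) via R3 from flow(b,a), red(a,j)
round 3: derive flow(c,c) via R3 from flow(c,d), red(d,c)
round 3: derive flow(c,h) via R3 from flow(c,d), red(d,h)
round 3: derive flow(d,c) via R3 from flow(d,d), red(d,c)
round 3: derive flow(h,c) via R3 from flow(h,d), red(d,c)
round 3: derive flow(i,c) via R3 from flow(i,d), red(d,c)
round 3: derive flow(c,b) via R4 from link(c,j), path(j,b)
round 3: derive flow(c,i) via R4 from link(c,j), path(j,i)
round 3: derive flow(i,b) via R4 from link(i,h), path(h,b)
round 3: derive flow(j,h) via R4 from link(j,c), path(c,h)
round 3: derive flow(j,j) via R4 from link(j,c), path(c,j)
round 4: derive path(c,d) via R1 from path(c,b), link(b,d)
round 4: derive flow(c,f) via R3 from flow(c,c), red(c,f)
round 4: derive flow(a,b) via R4 from link(a,d), path(d,b)
round 4: derive flow(b,b) via R4 from link(b,d), path(d,b)
round 4: derive flow(j,b) via R4 from link(j,c), path(c,b)
round 5: derive flow(j,d) via R3 from flow(j,b), red(b,d)

yes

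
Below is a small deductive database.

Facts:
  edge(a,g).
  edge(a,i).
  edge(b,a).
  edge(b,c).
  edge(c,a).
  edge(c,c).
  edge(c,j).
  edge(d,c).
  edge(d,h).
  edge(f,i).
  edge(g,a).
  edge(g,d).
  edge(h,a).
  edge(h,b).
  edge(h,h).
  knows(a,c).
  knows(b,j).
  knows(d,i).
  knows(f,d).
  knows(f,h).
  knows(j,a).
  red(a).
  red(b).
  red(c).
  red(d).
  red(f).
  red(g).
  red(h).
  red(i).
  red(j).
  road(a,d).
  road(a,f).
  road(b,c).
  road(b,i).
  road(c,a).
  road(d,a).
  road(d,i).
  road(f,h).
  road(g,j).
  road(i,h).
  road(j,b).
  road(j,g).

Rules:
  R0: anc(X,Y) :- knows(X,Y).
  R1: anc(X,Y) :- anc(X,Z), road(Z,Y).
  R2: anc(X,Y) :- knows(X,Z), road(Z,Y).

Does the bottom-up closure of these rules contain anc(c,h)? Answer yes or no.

round 1: derive anc(a,c) via R0 from knows(a,c)
round 1: derive anc(b,j) via R0 from knows(b,j)
round 1: derive anc(d,i) via R0 from knows(d,i)
round 1: derive anc(f,d) via R0 from knows(f,d)
round 1: derive anc(f,h) via R0 from knows(f,h)
round 1: derive anc(j,a) via R0 from knows(j,a)
round 1: derive anc(a,a) via R2 from knows(a,c), road(c,a)
round 1: derive anc(b,b) via R2 from knows(b,j), road(j,b)
round 1: derive anc(b,g) via R2 from knows(b,j), road(j,g)
round 1: derive anc(d,h) via R2 from knows(d,i), road(i,h)
round 1: derive anc(f,a) via R2 from knows(f,d), road(d,a)
round 1: derive anc(f,i) via R2 from knows(f,d), road(d,i)
round 1: derive anc(j,d) via R2 from knows(j,a), road(a,d)
round 1: derive anc(j,f) via R2 from knows(j,a), road(a,f)
round 2: derive anc(a,d) via R1 from anc(a,a), road(a,d)
round 2: derive anc(a,f) via R1 from anc(a,a), road(a,f)
round 2: derive anc(b,c) via R1 from anc(b,b), road(b,c)
round 2: derive anc(b,i) via R1 from anc(b,b), road(b,i)
round 2: derive anc(f,f) via R1 from anc(f,a), road(a,f)
round 2: derive anc(j,h) via R1 from anc(j,f), road(f,h)
round 2: derive anc(j,i) via R1 from anc(j,d), road(d,i)
round 3: derive anc(a,h) via R1 from anc(a,f), road(f,h)
round 3: derive anc(a,i) via R1 from anc(a,d), road(d,i)
round 3: derive anc(b,a) via R1 from anc(b,c), road(c,a)
round 3: derive anc(b,h) via R1 from anc(b,i), road(i,h)
round 4: derive anc(b,d) via R1 from anc(b,a), road(a,d)
round 4: derive anc(b,f) via R1 from anc(b,a), road(a,f)

no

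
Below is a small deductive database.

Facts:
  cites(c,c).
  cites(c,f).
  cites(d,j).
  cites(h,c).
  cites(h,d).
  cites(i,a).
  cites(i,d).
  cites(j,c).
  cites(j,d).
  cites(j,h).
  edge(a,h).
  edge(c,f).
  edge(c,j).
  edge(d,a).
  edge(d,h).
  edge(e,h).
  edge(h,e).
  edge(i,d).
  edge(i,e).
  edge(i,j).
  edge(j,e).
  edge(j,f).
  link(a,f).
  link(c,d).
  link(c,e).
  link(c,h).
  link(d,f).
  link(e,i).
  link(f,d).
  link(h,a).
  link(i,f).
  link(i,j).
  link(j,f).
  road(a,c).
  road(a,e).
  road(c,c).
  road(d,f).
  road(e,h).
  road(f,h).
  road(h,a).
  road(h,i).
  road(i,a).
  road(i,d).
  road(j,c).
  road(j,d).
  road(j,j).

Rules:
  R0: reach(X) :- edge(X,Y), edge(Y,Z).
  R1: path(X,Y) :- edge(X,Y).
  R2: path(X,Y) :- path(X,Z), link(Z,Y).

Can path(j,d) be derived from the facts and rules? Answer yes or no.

round 1: derive path(a,h) via R1 from edge(a,h)
round 1: derive path(c,f) via R1 from edge(c,f)
round 1: derive path(c,j) via R1 from edge(c,j)
round 1: derive path(d,a) via R1 from edge(d,a)
round 1: derive path(d,h) via R1 from edge(d,h)
round 1: derive path(e,h) via R1 from edge(e,h)
round 1: derive path(h,e) via R1 from edge(h,e)
round 1: derive path(i,d) via R1 from edge(i,d)
round 1: derive path(i,e) via R1 from edge(i,e)
round 1: derive path(i,j) via R1 from edge(i,j)
round 1: derive path(j,e) via R1 from edge(j,e)
round 1: derive path(j,f) via R1 from edge(j,f)
round 2: derive path(a,a) via R2 from path(a,h), link(h,a)
round 2: derive path(c,d) via R2 from path(c,f), link(f,d)
round 2: derive path(d,f) via R2 from path(d,a), link(a,f)
round 2: derive path(e,a) via R2 from path(e,h), link(h,a)
round 2: derive path(h,i) via R2 from path(h,e), link(e,i)
round 2: derive path(i,f) via R2 from path(i,d), link(d,f)
round 2: derive path(i,i) via R2 from path(i,e), link(e,i)
round 2: derive path(j,d) via R2 from path(j,f), link(f,d)
round 2: derive path(j,i) via R2 from path(j,e), link(e,i)
round 3: derive path(a,f) via R2 from path(a,a), link(a,f)
round 3: derive path(d,d) via R2 from path(d,f), link(f,d)
round 3: derive path(e,f) via R2 from path(e,a), link(a,f)
round 3: derive path(h,f) via R2 from path(h,i), link(i,f)
round 3: derive path(h,j) via R2 from path(h,i), link(i,j)
round 3: derive path(j,j) via R2 from path(j,i), link(i,j)
round 4: derive path(a,d) via R2 from path(a,f), link(f,d)
round 4: derive path(e,d) via R2 from path(e,f), link(f,d)
round 4: derive path(h,d) via R2 from path(h,f), link(f,d)

yes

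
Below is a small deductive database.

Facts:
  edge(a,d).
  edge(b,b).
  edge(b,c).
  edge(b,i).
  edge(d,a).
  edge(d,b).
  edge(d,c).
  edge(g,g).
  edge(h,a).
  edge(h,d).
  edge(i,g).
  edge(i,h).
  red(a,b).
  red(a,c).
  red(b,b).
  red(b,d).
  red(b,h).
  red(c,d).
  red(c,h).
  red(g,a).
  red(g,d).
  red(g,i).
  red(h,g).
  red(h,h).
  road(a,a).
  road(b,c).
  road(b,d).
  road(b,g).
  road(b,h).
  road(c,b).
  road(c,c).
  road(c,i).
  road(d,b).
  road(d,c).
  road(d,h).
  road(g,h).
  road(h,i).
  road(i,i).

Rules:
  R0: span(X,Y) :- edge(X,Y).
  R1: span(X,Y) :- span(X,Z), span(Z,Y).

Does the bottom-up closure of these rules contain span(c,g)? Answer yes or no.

round 1: derive span(a,d) via R0 from edge(a,d)
round 1: derive span(b,b) via R0 from edge(b,b)
round 1: derive span(b,c) via R0 from edge(b,c)
round 1: derive span(b,i) via R0 from edge(b,i)
round 1: derive span(d,a) via R0 from edge(d,a)
round 1: derive span(d,b) via R0 from edge(d,b)
round 1: derive span(d,c) via R0 from edge(d,c)
round 1: derive span(g,g) via R0 from edge(g,g)
round 1: derive span(h,a) via R0 from edge(h,a)
round 1: derive span(h,d) via R0 from edge(h,d)
round 1: derive span(i,g) via R0 from edge(i,g)
round 1: derive span(i,h) via R0 from edge(i,h)
round 2: derive span(a,a) via R1 from span(a,d), span(d,a)
round 2: derive span(a,b) via R1 from span(a,d), span(d,b)
round 2: derive span(a,c) via R1 from span(a,d), span(d,c)
round 2: derive span(b,g) via R1 from span(b,i), span(i,g)
round 2: derive span(b,h) via R1 from span(b,i), span(i,h)
round 2: derive span(d,d) via R1 from span(d,a), span(a,d)
round 2: derive span(d,i) via R1 from span(d,b), span(b,i)
round 2: derive span(h,b) via R1 from span(h,d), span(d,b)
round 2: derive span(h,c) via R1 from span(h,d), span(d,c)
round 2: derive span(i,a) via R1 from span(i,h), span(h,a)
round 2: derive span(i,d) via R1 from span(i,h), span(h,d)
round 3: derive span(a,g) via R1 from span(a,b), span(b,g)
round 3: derive span(a,h) via R1 from span(a,b), span(b,h)
round 3: derive span(a,i) via R1 from span(a,b), span(b,i)
round 3: derive span(b,a) via R1 from span(b,h), span(h,a)
round 3: derive span(b,d) via R1 from span(b,h), span(h,d)
round 3: derive span(d,g) via R1 from span(d,b), span(b,g)
round 3: derive span(d,h) via R1 from span(d,b), span(b,h)
round 3: derive span(h,g) via R1 from span(h,b), span(b,g)
round 3: derive span(h,h) via R1 from span(h,b), span(b,h)
round 3: derive span(h,i) via R1 from span(h,b), span(b,i)
round 3: derive span(i,b) via R1 from span(i,a), span(a,b)
round 3: derive span(i,c) via R1 from span(i,a), span(a,c)
round 3: derive span(i,i) via R1 from span(i,d), span(d,i)

no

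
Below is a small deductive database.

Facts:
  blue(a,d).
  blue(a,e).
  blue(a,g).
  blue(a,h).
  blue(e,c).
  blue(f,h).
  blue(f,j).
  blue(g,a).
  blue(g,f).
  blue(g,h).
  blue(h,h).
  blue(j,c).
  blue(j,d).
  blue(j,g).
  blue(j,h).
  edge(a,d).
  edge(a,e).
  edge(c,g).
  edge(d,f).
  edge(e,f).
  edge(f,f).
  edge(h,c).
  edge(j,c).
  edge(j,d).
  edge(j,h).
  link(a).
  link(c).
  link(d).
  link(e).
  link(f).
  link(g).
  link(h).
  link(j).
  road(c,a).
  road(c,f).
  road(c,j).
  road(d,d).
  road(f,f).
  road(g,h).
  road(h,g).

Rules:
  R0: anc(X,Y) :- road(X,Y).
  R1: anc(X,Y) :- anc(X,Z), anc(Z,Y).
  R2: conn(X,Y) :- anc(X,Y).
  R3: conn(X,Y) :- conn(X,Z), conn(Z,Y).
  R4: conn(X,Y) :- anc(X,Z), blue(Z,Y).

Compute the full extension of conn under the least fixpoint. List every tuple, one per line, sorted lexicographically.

conn(c,a)
conn(c,c)
conn(c,d)
conn(c,e)
conn(c,f)
conn(c,g)
conn(c,h)
conn(c,j)
conn(d,d)
conn(f,a)
conn(f,f)
conn(f,g)
conn(f,h)
conn(f,j)
conn(g,a)
conn(g,f)
conn(g,g)
conn(g,h)
conn(g,j)
conn(h,a)
conn(h,f)
conn(h,g)
conn(h,h)
conn(h,j)

round 1: derive anc(c,a) via R0 from road(c,a)
round 1: derive anc(c,f) via R0 from road(c,f)
round 1: derive anc(c,j) via R0 from road(c,j)
round 1: derive anc(d,d) via R0 from road(d,d)
round 1: derive anc(f,f) via R0 from road(f,f)
round 1: derive anc(g,h) via R0 from road(g,h)
round 1: derive anc(h,g) via R0 from road(h,g)
round 2: derive anc(g,g) via R1 from anc(g,h), anc(h,g)
round 2: derive anc(h,h) via R1 from anc(h,g), anc(g,h)
round 2: derive conn(c,a) via R2 from anc(c,a)
round 2: derive conn(c,f) via R2 from anc(c,f)
round 2: derive conn(c,j) via R2 from anc(c,j)
round 2: derive conn(d,d) via R2 from anc(d,d)
round 2: derive conn(f,f) via R2 from anc(f,f)
round 2: derive conn(g,h) via R2 from anc(g,h)
round 2: derive conn(h,g) via R2 from anc(h,g)
round 2: derive conn(c,c) via R4 from anc(c,j), blue(j,c)
round 2: derive conn(c,d) via R4 from anc(c,a), blue(a,d)
round 2: derive conn(c,e) via R4 from anc(c,a), blue(a,e)
round 2: derive conn(c,g) via R4 from anc(c,a), blue(a,g)
round 2: derive conn(c,h) via R4 from anc(c,a), blue(a,h)
round 2: derive conn(f,h) via R4 from anc(f,f), blue(f,h)
round 2: derive conn(f,j) via R4 from anc(f,f), blue(f,j)
round 2: derive conn(h,a) via R4 from anc(h,g), blue(g,a)
round 2: derive conn(h,f) via R4 from anc(h,g), blue(g,f)
round 2: derive conn(h,h) via R4 from anc(h,g), blue(g,h)
round 3: derive conn(g,g) via R2 from anc(g,g)
round 3: derive conn(f,a) via R3 from conn(f,h), conn(h,a)
round 3: derive conn(f,g) via R3 from conn(f,h), conn(h,g)
round 3: derive conn(g,a) via R3 from conn(g,h), conn(h,a)
round 3: derive conn(g,f) via R3 from conn(g,h), conn(h,f)
round 3: derive conn(h,j) via R3 from conn(h,f), conn(f,j)
round 4: derive conn(g,j) via R3 from conn(g,f), conn(f,j)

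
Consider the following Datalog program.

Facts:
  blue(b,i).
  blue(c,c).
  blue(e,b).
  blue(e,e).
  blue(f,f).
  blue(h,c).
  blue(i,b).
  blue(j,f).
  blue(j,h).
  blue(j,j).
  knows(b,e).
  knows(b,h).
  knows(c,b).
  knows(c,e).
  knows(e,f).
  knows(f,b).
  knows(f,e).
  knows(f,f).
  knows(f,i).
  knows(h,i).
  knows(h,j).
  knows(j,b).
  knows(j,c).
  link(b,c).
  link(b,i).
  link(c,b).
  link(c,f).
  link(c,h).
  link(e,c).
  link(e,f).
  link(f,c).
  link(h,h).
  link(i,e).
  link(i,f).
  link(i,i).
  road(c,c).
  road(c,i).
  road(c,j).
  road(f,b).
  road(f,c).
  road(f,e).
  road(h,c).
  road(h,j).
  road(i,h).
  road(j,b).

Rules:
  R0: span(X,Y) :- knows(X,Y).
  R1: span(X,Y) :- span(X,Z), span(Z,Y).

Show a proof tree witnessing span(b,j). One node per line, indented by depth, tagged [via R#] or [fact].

round 1: derive span(b,e) via R0 from knows(b,e)
round 1: derive span(b,h) via R0 from knows(b,h)
round 1: derive span(c,b) via R0 from knows(c,b)
round 1: derive span(c,e) via R0 from knows(c,e)
round 1: derive span(e,f) via R0 from knows(e,f)
round 1: derive span(f,b) via R0 from knows(f,b)
round 1: derive span(f,e) via R0 from knows(f,e)
round 1: derive span(f,f) via R0 from knows(f,f)
round 1: derive span(f,i) via R0 from knows(f,i)
round 1: derive span(h,i) via R0 from knows(h,i)
round 1: derive span(h,j) via R0 from knows(h,j)
round 1: derive span(j,b) via R0 from knows(j,b)
round 1: derive span(j,c) via R0 from knows(j,c)
round 2: derive span(b,f) via R1 from span(b,e), span(e,f)
round 2: derive span(b,i) via R1 from span(b,h), span(h,i)
round 2: derive span(b,j) via R1 from span(b,h), span(h,j)
round 2: derive span(c,f) via R1 from span(c,e), span(e,f)
round 2: derive span(c,h) via R1 from span(c,b), span(b,h)
round 2: derive span(e,b) via R1 from span(e,f), span(f,b)
round 2: derive span(e,e) via R1 from span(e,f), span(f,e)
round 2: derive span(e,i) via R1 from span(e,f), span(f,i)
round 2: derive span(f,h) via R1 from span(f,b), span(b,h)
round 2: derive span(h,b) via R1 from span(h,j), span(j,b)
round 2: derive span(h,c) via R1 from span(h,j), span(j,c)
round 2: derive span(j,e) via R1 from span(j,b), span(b,e)
round 2: derive span(j,h) via R1 from span(j,b), span(b,h)
round 3: derive span(b,b) via R1 from span(b,e), span(e,b)
round 3: derive span(b,c) via R1 from span(b,h), span(h,c)
round 3: derive span(c,c) via R1 from span(c,h), span(h,c)
round 3: derive span(c,i) via R1 from span(c,b), span(b,i)
round 3: derive span(c,j) via R1 from span(c,b), span(b,j)
round 3: derive span(e,h) via R1 from span(e,b), span(b,h)
round 3: derive span(e,j) via R1 from span(e,b), span(b,j)
round 3: derive span(f,c) via R1 from span(f,h), span(h,c)
round 3: derive span(f,j) via R1 from span(f,b), span(b,j)
round 3: derive span(h,e) via R1 from span(h,b), span(b,e)
round 3: derive span(h,f) via R1 from span(h,b), span(b,f)
round 3: derive span(h,h) via R1 from span(h,b), span(b,h)
round 3: derive span(j,f) via R1 from span(j,b), span(b,f)
round 3: derive span(j,i) via R1 from span(j,b), span(b,i)
round 3: derive span(j,j) via R1 from span(j,b), span(b,j)
round 4: derive span(e,c) via R1 from span(e,b), span(b,c)

span(b,j)  [via R1]
  span(b,h)  [via R0]
    knows(b,h)  [fact]
  span(h,j)  [via R0]
    knows(h,j)  [fact]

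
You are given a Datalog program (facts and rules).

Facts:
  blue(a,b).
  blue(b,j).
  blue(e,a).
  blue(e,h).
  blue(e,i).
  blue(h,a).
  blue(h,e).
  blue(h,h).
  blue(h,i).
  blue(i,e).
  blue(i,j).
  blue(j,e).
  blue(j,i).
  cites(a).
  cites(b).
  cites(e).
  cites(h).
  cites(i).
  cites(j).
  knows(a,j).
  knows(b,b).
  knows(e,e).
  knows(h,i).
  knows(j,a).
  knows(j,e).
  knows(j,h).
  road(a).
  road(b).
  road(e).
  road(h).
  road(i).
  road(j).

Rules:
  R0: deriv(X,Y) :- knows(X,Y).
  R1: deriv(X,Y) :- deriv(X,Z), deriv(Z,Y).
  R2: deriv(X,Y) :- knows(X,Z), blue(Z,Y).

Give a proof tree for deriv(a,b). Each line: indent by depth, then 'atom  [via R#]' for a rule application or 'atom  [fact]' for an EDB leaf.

round 1: derive deriv(a,j) via R0 from knows(a,j)
round 1: derive deriv(b,b) via R0 from knows(b,b)
round 1: derive deriv(e,e) via R0 from knows(e,e)
round 1: derive deriv(h,i) via R0 from knows(h,i)
round 1: derive deriv(j,a) via R0 from knows(j,a)
round 1: derive deriv(j,e) via R0 from knows(j,e)
round 1: derive deriv(j,h) via R0 from knows(j,h)
round 1: derive deriv(a,e) via R2 from knows(a,j), blue(j,e)
round 1: derive deriv(a,i) via R2 from knows(a,j), blue(j,i)
round 1: derive deriv(b,j) via R2 from knows(b,b), blue(b,j)
round 1: derive deriv(e,a) via R2 from knows(e,e), blue(e,a)
round 1: derive deriv(e,h) via R2 from knows(e,e), blue(e,h)
round 1: derive deriv(e,i) via R2 from knows(e,e), blue(e,i)
round 1: derive deriv(h,e) via R2 from knows(h,i), blue(i,e)
round 1: derive deriv(h,j) via R2 from knows(h,i), blue(i,j)
round 1: derive deriv(j,b) via R2 from knows(j,a), blue(a,b)
round 1: derive deriv(j,i) via R2 from knows(j,e), blue(e,i)
round 2: derive deriv(a,a) via R1 from deriv(a,e), deriv(e,a)
round 2: derive deriv(a,b) via R1 from deriv(a,j), deriv(j,b)
round 2: derive deriv(a,h) via R1 from deriv(a,e), deriv(e,h)
round 2: derive deriv(b,a) via R1 from deriv(b,j), deriv(j,a)
round 2: derive deriv(b,e) via R1 from deriv(b,j), deriv(j,e)
round 2: derive deriv(b,h) via R1 from deriv(b,j), deriv(j,h)
round 2: derive deriv(b,i) via R1 from deriv(b,j), deriv(j,i)
round 2: derive deriv(e,j) via R1 from deriv(e,a), deriv(a,j)
round 2: derive deriv(h,a) via R1 from deriv(h,e), deriv(e,a)
round 2: derive deriv(h,b) via R1 from deriv(h,j), deriv(j,b)
round 2: derive deriv(h,h) via R1 from deriv(h,e), deriv(e,h)
round 2: derive deriv(j,j) via R1 from deriv(j,a), deriv(a,j)
round 3: derive deriv(e,b) via R1 from deriv(e,a), deriv(a,b)

deriv(a,b)  [via R1]
  deriv(a,j)  [via R0]
    knows(a,j)  [fact]
  deriv(j,b)  [via R2]
    knows(j,a)  [fact]
    blue(a,b)  [fact]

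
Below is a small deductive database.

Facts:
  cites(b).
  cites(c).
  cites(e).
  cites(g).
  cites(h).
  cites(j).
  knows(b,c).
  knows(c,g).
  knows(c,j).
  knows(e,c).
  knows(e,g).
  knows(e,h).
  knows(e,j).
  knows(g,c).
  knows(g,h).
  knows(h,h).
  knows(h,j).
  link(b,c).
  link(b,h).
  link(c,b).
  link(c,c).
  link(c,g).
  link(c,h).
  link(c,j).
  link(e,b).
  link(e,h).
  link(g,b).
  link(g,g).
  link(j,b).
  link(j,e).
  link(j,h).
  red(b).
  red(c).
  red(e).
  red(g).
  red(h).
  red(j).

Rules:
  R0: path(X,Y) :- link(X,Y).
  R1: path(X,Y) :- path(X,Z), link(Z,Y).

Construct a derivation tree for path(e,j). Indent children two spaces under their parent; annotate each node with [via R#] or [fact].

path(e,j)  [via R1]
  path(e,c)  [via R1]
    path(e,b)  [via R0]
      link(e,b)  [fact]
    link(b,c)  [fact]
  link(c,j)  [fact]

round 1: derive path(b,c) via R0 from link(b,c)
round 1: derive path(b,h) via R0 from link(b,h)
round 1: derive path(c,b) via R0 from link(c,b)
round 1: derive path(c,c) via R0 from link(c,c)
round 1: derive path(c,g) via R0 from link(c,g)
round 1: derive path(c,h) via R0 from link(c,h)
round 1: derive path(c,j) via R0 from link(c,j)
round 1: derive path(e,b) via R0 from link(e,b)
round 1: derive path(e,h) via R0 from link(e,h)
round 1: derive path(g,b) via R0 from link(g,b)
round 1: derive path(g,g) via R0 from link(g,g)
round 1: derive path(j,b) via R0 from link(j,b)
round 1: derive path(j,e) via R0 from link(j,e)
round 1: derive path(j,h) via R0 from link(j,h)
round 2: derive path(b,b) via R1 from path(b,c), link(c,b)
round 2: derive path(b,g) via R1 from path(b,c), link(c,g)
round 2: derive path(b,j) via R1 from path(b,c), link(c,j)
round 2: derive path(c,e) via R1 from path(c,j), link(j,e)
round 2: derive path(e,c) via R1 from path(e,b), link(b,c)
round 2: derive path(g,c) via R1 from path(g,b), link(b,c)
round 2: derive path(g,h) via R1 from path(g,b), link(b,h)
round 2: derive path(j,c) via R1 from path(j,b), link(b,c)
round 3: derive path(b,e) via R1 from path(b,j), link(j,e)
round 3: derive path(e,g) via R1 from path(e,c), link(c,g)
round 3: derive path(e,j) via R1 from path(e,c), link(c,j)
round 3: derive path(g,j) via R1 from path(g,c), link(c,j)
round 3: derive path(j,g) via R1 from path(j,c), link(c,g)
round 3: derive path(j,j) via R1 from path(j,c), link(c,j)
round 4: derive path(e,e) via R1 from path(e,j), link(j,e)
round 4: derive path(g,e) via R1 from path(g,j), link(j,e)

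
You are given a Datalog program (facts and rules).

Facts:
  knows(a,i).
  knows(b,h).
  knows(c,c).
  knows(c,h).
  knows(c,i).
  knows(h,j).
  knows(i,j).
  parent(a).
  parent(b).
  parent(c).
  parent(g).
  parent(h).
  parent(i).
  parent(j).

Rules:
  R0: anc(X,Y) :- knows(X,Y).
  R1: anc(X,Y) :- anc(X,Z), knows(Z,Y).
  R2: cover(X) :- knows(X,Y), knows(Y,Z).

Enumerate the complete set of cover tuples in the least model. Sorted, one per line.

cover(a)
cover(b)
cover(c)

round 1: derive cover(a) via R2 from knows(a,i), knows(i,j)
round 1: derive cover(b) via R2 from knows(b,h), knows(h,j)
round 1: derive cover(c) via R2 from knows(c,c), knows(c,c)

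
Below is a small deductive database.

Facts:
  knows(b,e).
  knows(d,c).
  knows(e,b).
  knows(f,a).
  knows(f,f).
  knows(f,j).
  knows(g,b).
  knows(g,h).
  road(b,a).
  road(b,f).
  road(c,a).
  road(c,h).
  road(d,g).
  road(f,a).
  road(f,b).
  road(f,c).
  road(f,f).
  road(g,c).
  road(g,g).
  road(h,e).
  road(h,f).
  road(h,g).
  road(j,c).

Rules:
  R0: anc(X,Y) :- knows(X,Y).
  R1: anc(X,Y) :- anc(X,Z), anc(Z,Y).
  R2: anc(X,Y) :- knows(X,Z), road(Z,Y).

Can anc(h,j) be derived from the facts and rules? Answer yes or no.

no

round 1: derive anc(b,e) via R0 from knows(b,e)
round 1: derive anc(d,c) via R0 from knows(d,c)
round 1: derive anc(e,b) via R0 from knows(e,b)
round 1: derive anc(f,a) via R0 from knows(f,a)
round 1: derive anc(f,f) via R0 from knows(f,f)
round 1: derive anc(f,j) via R0 from knows(f,j)
round 1: derive anc(g,b) via R0 from knows(g,b)
round 1: derive anc(g,h) via R0 from knows(g,h)
round 1: derive anc(d,a) via R2 from knows(d,c), road(c,a)
round 1: derive anc(d,h) via R2 from knows(d,c), road(c,h)
round 1: derive anc(e,a) via R2 from knows(e,b), road(b,a)
round 1: derive anc(e,f) via R2 from knows(e,b), road(b,f)
round 1: derive anc(f,b) via R2 from knows(f,f), road(f,b)
round 1: derive anc(f,c) via R2 from knows(f,f), road(f,c)
round 1: derive anc(g,a) via R2 from knows(g,b), road(b,a)
round 1: derive anc(g,e) via R2 from knows(g,h), road(h,e)
round 1: derive anc(g,f) via R2 from knows(g,b), road(b,f)
round 1: derive anc(g,g) via R2 from knows(g,h), road(h,g)
round 2: derive anc(b,a) via R1 from anc(b,e), anc(e,a)
round 2: derive anc(b,b) via R1 from anc(b,e), anc(e,b)
round 2: derive anc(b,f) via R1 from anc(b,e), anc(e,f)
round 2: derive anc(e,c) via R1 from anc(e,f), anc(f,c)
round 2: derive anc(e,e) via R1 from anc(e,b), anc(b,e)
round 2: derive anc(e,j) via R1 from anc(e,f), anc(f,j)
round 2: derive anc(f,e) via R1 from anc(f,b), anc(b,e)
round 2: derive anc(g,c) via R1 from anc(g,f), anc(f,c)
round 2: derive anc(g,j) via R1 from anc(g,f), anc(f,j)
round 3: derive anc(b,c) via R1 from anc(b,e), anc(e,c)
round 3: derive anc(b,j) via R1 from anc(b,e), anc(e,j)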